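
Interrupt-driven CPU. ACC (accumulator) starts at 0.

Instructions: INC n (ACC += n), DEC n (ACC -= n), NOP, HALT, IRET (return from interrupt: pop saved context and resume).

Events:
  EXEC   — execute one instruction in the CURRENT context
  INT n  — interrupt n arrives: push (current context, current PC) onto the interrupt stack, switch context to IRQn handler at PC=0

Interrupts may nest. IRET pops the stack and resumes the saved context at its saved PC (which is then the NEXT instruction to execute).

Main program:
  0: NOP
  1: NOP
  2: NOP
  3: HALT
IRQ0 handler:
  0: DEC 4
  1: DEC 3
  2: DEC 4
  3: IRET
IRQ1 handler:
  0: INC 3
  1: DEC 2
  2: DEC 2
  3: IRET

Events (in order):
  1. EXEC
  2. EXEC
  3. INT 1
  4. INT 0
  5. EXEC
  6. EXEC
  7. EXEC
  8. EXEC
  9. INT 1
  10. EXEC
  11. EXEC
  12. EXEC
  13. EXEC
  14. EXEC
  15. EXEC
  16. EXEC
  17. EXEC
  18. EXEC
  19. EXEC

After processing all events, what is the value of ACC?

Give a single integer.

Event 1 (EXEC): [MAIN] PC=0: NOP
Event 2 (EXEC): [MAIN] PC=1: NOP
Event 3 (INT 1): INT 1 arrives: push (MAIN, PC=2), enter IRQ1 at PC=0 (depth now 1)
Event 4 (INT 0): INT 0 arrives: push (IRQ1, PC=0), enter IRQ0 at PC=0 (depth now 2)
Event 5 (EXEC): [IRQ0] PC=0: DEC 4 -> ACC=-4
Event 6 (EXEC): [IRQ0] PC=1: DEC 3 -> ACC=-7
Event 7 (EXEC): [IRQ0] PC=2: DEC 4 -> ACC=-11
Event 8 (EXEC): [IRQ0] PC=3: IRET -> resume IRQ1 at PC=0 (depth now 1)
Event 9 (INT 1): INT 1 arrives: push (IRQ1, PC=0), enter IRQ1 at PC=0 (depth now 2)
Event 10 (EXEC): [IRQ1] PC=0: INC 3 -> ACC=-8
Event 11 (EXEC): [IRQ1] PC=1: DEC 2 -> ACC=-10
Event 12 (EXEC): [IRQ1] PC=2: DEC 2 -> ACC=-12
Event 13 (EXEC): [IRQ1] PC=3: IRET -> resume IRQ1 at PC=0 (depth now 1)
Event 14 (EXEC): [IRQ1] PC=0: INC 3 -> ACC=-9
Event 15 (EXEC): [IRQ1] PC=1: DEC 2 -> ACC=-11
Event 16 (EXEC): [IRQ1] PC=2: DEC 2 -> ACC=-13
Event 17 (EXEC): [IRQ1] PC=3: IRET -> resume MAIN at PC=2 (depth now 0)
Event 18 (EXEC): [MAIN] PC=2: NOP
Event 19 (EXEC): [MAIN] PC=3: HALT

Answer: -13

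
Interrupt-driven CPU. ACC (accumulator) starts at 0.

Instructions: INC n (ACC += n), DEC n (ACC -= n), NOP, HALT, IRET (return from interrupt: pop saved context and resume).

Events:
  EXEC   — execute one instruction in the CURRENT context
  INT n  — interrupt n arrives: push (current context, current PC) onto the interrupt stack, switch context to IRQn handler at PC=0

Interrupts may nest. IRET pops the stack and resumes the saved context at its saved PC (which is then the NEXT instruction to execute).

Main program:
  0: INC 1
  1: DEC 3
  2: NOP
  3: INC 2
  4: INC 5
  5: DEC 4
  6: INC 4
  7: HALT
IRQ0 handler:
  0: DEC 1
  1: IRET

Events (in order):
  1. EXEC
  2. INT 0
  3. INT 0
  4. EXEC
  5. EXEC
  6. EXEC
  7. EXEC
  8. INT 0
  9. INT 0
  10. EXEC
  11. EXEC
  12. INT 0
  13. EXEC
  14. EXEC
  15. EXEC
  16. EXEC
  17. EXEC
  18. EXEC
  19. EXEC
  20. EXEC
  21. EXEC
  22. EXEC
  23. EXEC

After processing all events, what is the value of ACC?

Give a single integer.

Answer: 0

Derivation:
Event 1 (EXEC): [MAIN] PC=0: INC 1 -> ACC=1
Event 2 (INT 0): INT 0 arrives: push (MAIN, PC=1), enter IRQ0 at PC=0 (depth now 1)
Event 3 (INT 0): INT 0 arrives: push (IRQ0, PC=0), enter IRQ0 at PC=0 (depth now 2)
Event 4 (EXEC): [IRQ0] PC=0: DEC 1 -> ACC=0
Event 5 (EXEC): [IRQ0] PC=1: IRET -> resume IRQ0 at PC=0 (depth now 1)
Event 6 (EXEC): [IRQ0] PC=0: DEC 1 -> ACC=-1
Event 7 (EXEC): [IRQ0] PC=1: IRET -> resume MAIN at PC=1 (depth now 0)
Event 8 (INT 0): INT 0 arrives: push (MAIN, PC=1), enter IRQ0 at PC=0 (depth now 1)
Event 9 (INT 0): INT 0 arrives: push (IRQ0, PC=0), enter IRQ0 at PC=0 (depth now 2)
Event 10 (EXEC): [IRQ0] PC=0: DEC 1 -> ACC=-2
Event 11 (EXEC): [IRQ0] PC=1: IRET -> resume IRQ0 at PC=0 (depth now 1)
Event 12 (INT 0): INT 0 arrives: push (IRQ0, PC=0), enter IRQ0 at PC=0 (depth now 2)
Event 13 (EXEC): [IRQ0] PC=0: DEC 1 -> ACC=-3
Event 14 (EXEC): [IRQ0] PC=1: IRET -> resume IRQ0 at PC=0 (depth now 1)
Event 15 (EXEC): [IRQ0] PC=0: DEC 1 -> ACC=-4
Event 16 (EXEC): [IRQ0] PC=1: IRET -> resume MAIN at PC=1 (depth now 0)
Event 17 (EXEC): [MAIN] PC=1: DEC 3 -> ACC=-7
Event 18 (EXEC): [MAIN] PC=2: NOP
Event 19 (EXEC): [MAIN] PC=3: INC 2 -> ACC=-5
Event 20 (EXEC): [MAIN] PC=4: INC 5 -> ACC=0
Event 21 (EXEC): [MAIN] PC=5: DEC 4 -> ACC=-4
Event 22 (EXEC): [MAIN] PC=6: INC 4 -> ACC=0
Event 23 (EXEC): [MAIN] PC=7: HALT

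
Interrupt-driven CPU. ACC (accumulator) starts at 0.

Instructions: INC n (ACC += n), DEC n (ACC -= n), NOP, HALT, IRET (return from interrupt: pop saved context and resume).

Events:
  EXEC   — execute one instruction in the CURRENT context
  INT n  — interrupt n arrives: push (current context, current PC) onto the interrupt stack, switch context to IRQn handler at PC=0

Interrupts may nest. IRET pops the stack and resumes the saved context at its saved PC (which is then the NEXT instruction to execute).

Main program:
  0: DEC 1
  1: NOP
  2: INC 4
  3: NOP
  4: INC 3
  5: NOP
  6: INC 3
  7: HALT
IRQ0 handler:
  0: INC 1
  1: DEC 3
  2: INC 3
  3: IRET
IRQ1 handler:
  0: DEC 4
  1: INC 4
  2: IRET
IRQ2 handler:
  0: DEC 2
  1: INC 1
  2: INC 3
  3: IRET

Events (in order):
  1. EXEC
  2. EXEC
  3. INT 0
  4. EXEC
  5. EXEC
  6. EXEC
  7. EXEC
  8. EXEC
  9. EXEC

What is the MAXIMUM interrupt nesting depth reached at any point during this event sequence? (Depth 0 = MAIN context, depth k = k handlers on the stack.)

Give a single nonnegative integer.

Answer: 1

Derivation:
Event 1 (EXEC): [MAIN] PC=0: DEC 1 -> ACC=-1 [depth=0]
Event 2 (EXEC): [MAIN] PC=1: NOP [depth=0]
Event 3 (INT 0): INT 0 arrives: push (MAIN, PC=2), enter IRQ0 at PC=0 (depth now 1) [depth=1]
Event 4 (EXEC): [IRQ0] PC=0: INC 1 -> ACC=0 [depth=1]
Event 5 (EXEC): [IRQ0] PC=1: DEC 3 -> ACC=-3 [depth=1]
Event 6 (EXEC): [IRQ0] PC=2: INC 3 -> ACC=0 [depth=1]
Event 7 (EXEC): [IRQ0] PC=3: IRET -> resume MAIN at PC=2 (depth now 0) [depth=0]
Event 8 (EXEC): [MAIN] PC=2: INC 4 -> ACC=4 [depth=0]
Event 9 (EXEC): [MAIN] PC=3: NOP [depth=0]
Max depth observed: 1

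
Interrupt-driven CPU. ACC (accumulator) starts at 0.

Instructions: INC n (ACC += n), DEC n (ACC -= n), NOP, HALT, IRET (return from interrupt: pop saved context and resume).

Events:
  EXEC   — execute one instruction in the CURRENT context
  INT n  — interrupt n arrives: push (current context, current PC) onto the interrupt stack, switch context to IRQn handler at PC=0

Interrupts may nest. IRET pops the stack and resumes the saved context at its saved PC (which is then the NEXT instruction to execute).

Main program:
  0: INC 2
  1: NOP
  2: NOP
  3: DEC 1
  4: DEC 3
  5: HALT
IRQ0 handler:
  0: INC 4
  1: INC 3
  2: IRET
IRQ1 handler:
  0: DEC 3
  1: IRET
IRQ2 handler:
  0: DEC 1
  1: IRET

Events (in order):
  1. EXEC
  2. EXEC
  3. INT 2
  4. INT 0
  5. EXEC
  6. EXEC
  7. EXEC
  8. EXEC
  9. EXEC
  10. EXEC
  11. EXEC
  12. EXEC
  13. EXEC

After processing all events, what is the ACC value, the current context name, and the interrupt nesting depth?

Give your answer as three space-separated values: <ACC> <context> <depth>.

Answer: 4 MAIN 0

Derivation:
Event 1 (EXEC): [MAIN] PC=0: INC 2 -> ACC=2
Event 2 (EXEC): [MAIN] PC=1: NOP
Event 3 (INT 2): INT 2 arrives: push (MAIN, PC=2), enter IRQ2 at PC=0 (depth now 1)
Event 4 (INT 0): INT 0 arrives: push (IRQ2, PC=0), enter IRQ0 at PC=0 (depth now 2)
Event 5 (EXEC): [IRQ0] PC=0: INC 4 -> ACC=6
Event 6 (EXEC): [IRQ0] PC=1: INC 3 -> ACC=9
Event 7 (EXEC): [IRQ0] PC=2: IRET -> resume IRQ2 at PC=0 (depth now 1)
Event 8 (EXEC): [IRQ2] PC=0: DEC 1 -> ACC=8
Event 9 (EXEC): [IRQ2] PC=1: IRET -> resume MAIN at PC=2 (depth now 0)
Event 10 (EXEC): [MAIN] PC=2: NOP
Event 11 (EXEC): [MAIN] PC=3: DEC 1 -> ACC=7
Event 12 (EXEC): [MAIN] PC=4: DEC 3 -> ACC=4
Event 13 (EXEC): [MAIN] PC=5: HALT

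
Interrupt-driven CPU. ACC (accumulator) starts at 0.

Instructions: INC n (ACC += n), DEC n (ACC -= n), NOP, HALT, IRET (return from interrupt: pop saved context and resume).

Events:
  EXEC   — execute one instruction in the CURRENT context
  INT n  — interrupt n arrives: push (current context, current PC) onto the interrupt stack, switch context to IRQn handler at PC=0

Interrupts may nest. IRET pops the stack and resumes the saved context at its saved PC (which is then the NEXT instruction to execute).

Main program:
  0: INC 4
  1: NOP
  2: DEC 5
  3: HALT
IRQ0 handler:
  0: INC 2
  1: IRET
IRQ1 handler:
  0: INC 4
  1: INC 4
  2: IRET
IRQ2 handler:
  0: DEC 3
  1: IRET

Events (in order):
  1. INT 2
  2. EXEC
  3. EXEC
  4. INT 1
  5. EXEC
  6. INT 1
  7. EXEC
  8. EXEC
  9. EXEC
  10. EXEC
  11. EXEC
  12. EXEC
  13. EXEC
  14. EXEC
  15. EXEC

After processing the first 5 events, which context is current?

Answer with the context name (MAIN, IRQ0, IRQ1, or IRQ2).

Event 1 (INT 2): INT 2 arrives: push (MAIN, PC=0), enter IRQ2 at PC=0 (depth now 1)
Event 2 (EXEC): [IRQ2] PC=0: DEC 3 -> ACC=-3
Event 3 (EXEC): [IRQ2] PC=1: IRET -> resume MAIN at PC=0 (depth now 0)
Event 4 (INT 1): INT 1 arrives: push (MAIN, PC=0), enter IRQ1 at PC=0 (depth now 1)
Event 5 (EXEC): [IRQ1] PC=0: INC 4 -> ACC=1

Answer: IRQ1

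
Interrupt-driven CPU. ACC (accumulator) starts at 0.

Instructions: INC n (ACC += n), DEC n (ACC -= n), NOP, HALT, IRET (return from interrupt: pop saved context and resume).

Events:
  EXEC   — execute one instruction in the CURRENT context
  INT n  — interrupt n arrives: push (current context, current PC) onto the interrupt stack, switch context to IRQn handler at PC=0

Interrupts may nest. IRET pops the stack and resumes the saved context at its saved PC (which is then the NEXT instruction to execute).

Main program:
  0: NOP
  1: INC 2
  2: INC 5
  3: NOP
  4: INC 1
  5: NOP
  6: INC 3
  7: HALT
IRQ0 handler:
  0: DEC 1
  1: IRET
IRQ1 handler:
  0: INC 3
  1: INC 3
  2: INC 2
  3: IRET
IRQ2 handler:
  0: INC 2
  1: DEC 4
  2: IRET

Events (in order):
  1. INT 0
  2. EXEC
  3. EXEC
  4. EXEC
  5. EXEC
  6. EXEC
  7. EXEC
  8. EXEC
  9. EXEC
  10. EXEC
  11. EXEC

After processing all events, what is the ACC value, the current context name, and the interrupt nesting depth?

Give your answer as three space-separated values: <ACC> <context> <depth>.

Answer: 10 MAIN 0

Derivation:
Event 1 (INT 0): INT 0 arrives: push (MAIN, PC=0), enter IRQ0 at PC=0 (depth now 1)
Event 2 (EXEC): [IRQ0] PC=0: DEC 1 -> ACC=-1
Event 3 (EXEC): [IRQ0] PC=1: IRET -> resume MAIN at PC=0 (depth now 0)
Event 4 (EXEC): [MAIN] PC=0: NOP
Event 5 (EXEC): [MAIN] PC=1: INC 2 -> ACC=1
Event 6 (EXEC): [MAIN] PC=2: INC 5 -> ACC=6
Event 7 (EXEC): [MAIN] PC=3: NOP
Event 8 (EXEC): [MAIN] PC=4: INC 1 -> ACC=7
Event 9 (EXEC): [MAIN] PC=5: NOP
Event 10 (EXEC): [MAIN] PC=6: INC 3 -> ACC=10
Event 11 (EXEC): [MAIN] PC=7: HALT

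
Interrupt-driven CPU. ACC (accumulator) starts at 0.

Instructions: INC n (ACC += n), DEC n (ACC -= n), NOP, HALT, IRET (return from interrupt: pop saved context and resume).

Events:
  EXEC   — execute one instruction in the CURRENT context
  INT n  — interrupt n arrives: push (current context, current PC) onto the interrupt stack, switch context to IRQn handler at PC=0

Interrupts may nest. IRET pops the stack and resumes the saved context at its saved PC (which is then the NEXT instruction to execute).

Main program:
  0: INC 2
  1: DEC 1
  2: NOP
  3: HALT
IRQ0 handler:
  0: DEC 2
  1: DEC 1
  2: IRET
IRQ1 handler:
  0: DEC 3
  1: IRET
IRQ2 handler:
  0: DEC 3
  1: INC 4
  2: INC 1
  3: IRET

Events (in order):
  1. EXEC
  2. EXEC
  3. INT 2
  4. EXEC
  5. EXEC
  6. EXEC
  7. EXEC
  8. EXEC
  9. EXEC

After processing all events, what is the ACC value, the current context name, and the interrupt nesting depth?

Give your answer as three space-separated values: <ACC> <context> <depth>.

Answer: 3 MAIN 0

Derivation:
Event 1 (EXEC): [MAIN] PC=0: INC 2 -> ACC=2
Event 2 (EXEC): [MAIN] PC=1: DEC 1 -> ACC=1
Event 3 (INT 2): INT 2 arrives: push (MAIN, PC=2), enter IRQ2 at PC=0 (depth now 1)
Event 4 (EXEC): [IRQ2] PC=0: DEC 3 -> ACC=-2
Event 5 (EXEC): [IRQ2] PC=1: INC 4 -> ACC=2
Event 6 (EXEC): [IRQ2] PC=2: INC 1 -> ACC=3
Event 7 (EXEC): [IRQ2] PC=3: IRET -> resume MAIN at PC=2 (depth now 0)
Event 8 (EXEC): [MAIN] PC=2: NOP
Event 9 (EXEC): [MAIN] PC=3: HALT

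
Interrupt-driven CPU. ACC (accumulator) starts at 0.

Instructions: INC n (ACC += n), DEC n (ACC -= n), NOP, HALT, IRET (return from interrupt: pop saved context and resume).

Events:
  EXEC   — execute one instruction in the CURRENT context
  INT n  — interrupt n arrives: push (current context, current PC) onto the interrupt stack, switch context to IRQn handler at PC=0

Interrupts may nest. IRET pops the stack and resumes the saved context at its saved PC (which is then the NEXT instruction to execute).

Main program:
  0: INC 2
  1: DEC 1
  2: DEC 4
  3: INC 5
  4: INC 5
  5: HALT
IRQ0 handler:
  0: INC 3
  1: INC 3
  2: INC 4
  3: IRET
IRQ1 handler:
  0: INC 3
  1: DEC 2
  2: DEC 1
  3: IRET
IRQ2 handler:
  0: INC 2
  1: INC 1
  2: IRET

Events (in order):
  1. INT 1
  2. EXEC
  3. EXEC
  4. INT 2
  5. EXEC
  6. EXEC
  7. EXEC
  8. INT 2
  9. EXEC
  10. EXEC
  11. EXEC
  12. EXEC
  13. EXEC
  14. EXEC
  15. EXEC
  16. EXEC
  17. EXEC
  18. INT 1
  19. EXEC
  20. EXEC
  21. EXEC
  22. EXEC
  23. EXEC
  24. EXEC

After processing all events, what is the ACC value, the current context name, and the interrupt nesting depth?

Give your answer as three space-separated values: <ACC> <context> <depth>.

Answer: 13 MAIN 0

Derivation:
Event 1 (INT 1): INT 1 arrives: push (MAIN, PC=0), enter IRQ1 at PC=0 (depth now 1)
Event 2 (EXEC): [IRQ1] PC=0: INC 3 -> ACC=3
Event 3 (EXEC): [IRQ1] PC=1: DEC 2 -> ACC=1
Event 4 (INT 2): INT 2 arrives: push (IRQ1, PC=2), enter IRQ2 at PC=0 (depth now 2)
Event 5 (EXEC): [IRQ2] PC=0: INC 2 -> ACC=3
Event 6 (EXEC): [IRQ2] PC=1: INC 1 -> ACC=4
Event 7 (EXEC): [IRQ2] PC=2: IRET -> resume IRQ1 at PC=2 (depth now 1)
Event 8 (INT 2): INT 2 arrives: push (IRQ1, PC=2), enter IRQ2 at PC=0 (depth now 2)
Event 9 (EXEC): [IRQ2] PC=0: INC 2 -> ACC=6
Event 10 (EXEC): [IRQ2] PC=1: INC 1 -> ACC=7
Event 11 (EXEC): [IRQ2] PC=2: IRET -> resume IRQ1 at PC=2 (depth now 1)
Event 12 (EXEC): [IRQ1] PC=2: DEC 1 -> ACC=6
Event 13 (EXEC): [IRQ1] PC=3: IRET -> resume MAIN at PC=0 (depth now 0)
Event 14 (EXEC): [MAIN] PC=0: INC 2 -> ACC=8
Event 15 (EXEC): [MAIN] PC=1: DEC 1 -> ACC=7
Event 16 (EXEC): [MAIN] PC=2: DEC 4 -> ACC=3
Event 17 (EXEC): [MAIN] PC=3: INC 5 -> ACC=8
Event 18 (INT 1): INT 1 arrives: push (MAIN, PC=4), enter IRQ1 at PC=0 (depth now 1)
Event 19 (EXEC): [IRQ1] PC=0: INC 3 -> ACC=11
Event 20 (EXEC): [IRQ1] PC=1: DEC 2 -> ACC=9
Event 21 (EXEC): [IRQ1] PC=2: DEC 1 -> ACC=8
Event 22 (EXEC): [IRQ1] PC=3: IRET -> resume MAIN at PC=4 (depth now 0)
Event 23 (EXEC): [MAIN] PC=4: INC 5 -> ACC=13
Event 24 (EXEC): [MAIN] PC=5: HALT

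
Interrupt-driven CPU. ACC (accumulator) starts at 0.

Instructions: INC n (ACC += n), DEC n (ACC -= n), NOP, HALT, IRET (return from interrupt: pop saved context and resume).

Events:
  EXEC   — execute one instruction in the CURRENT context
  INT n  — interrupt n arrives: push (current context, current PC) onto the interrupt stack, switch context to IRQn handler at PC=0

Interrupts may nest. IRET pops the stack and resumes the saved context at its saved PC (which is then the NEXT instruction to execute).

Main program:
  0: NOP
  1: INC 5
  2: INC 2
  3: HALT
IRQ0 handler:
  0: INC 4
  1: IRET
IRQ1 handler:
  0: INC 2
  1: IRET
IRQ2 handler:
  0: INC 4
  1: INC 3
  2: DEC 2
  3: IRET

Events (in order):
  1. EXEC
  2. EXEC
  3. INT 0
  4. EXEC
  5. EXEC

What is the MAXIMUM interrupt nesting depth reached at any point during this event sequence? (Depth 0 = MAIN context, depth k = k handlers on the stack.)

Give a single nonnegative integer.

Answer: 1

Derivation:
Event 1 (EXEC): [MAIN] PC=0: NOP [depth=0]
Event 2 (EXEC): [MAIN] PC=1: INC 5 -> ACC=5 [depth=0]
Event 3 (INT 0): INT 0 arrives: push (MAIN, PC=2), enter IRQ0 at PC=0 (depth now 1) [depth=1]
Event 4 (EXEC): [IRQ0] PC=0: INC 4 -> ACC=9 [depth=1]
Event 5 (EXEC): [IRQ0] PC=1: IRET -> resume MAIN at PC=2 (depth now 0) [depth=0]
Max depth observed: 1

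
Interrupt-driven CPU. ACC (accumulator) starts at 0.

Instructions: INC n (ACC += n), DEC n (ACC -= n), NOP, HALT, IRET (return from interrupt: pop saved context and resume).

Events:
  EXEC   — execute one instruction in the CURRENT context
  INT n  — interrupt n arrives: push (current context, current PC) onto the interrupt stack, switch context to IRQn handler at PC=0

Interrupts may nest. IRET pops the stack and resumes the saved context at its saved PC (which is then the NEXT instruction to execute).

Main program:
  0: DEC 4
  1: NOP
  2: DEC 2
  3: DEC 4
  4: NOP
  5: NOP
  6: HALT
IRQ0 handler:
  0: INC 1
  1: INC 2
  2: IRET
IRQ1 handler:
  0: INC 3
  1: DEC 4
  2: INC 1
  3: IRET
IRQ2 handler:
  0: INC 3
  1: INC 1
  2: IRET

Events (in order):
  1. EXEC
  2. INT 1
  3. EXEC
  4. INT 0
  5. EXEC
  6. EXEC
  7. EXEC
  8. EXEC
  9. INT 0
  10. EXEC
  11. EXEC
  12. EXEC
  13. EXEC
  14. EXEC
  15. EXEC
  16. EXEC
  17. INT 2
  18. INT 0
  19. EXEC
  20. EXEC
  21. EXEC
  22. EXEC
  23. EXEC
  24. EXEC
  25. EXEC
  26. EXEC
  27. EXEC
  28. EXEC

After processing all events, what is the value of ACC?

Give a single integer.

Event 1 (EXEC): [MAIN] PC=0: DEC 4 -> ACC=-4
Event 2 (INT 1): INT 1 arrives: push (MAIN, PC=1), enter IRQ1 at PC=0 (depth now 1)
Event 3 (EXEC): [IRQ1] PC=0: INC 3 -> ACC=-1
Event 4 (INT 0): INT 0 arrives: push (IRQ1, PC=1), enter IRQ0 at PC=0 (depth now 2)
Event 5 (EXEC): [IRQ0] PC=0: INC 1 -> ACC=0
Event 6 (EXEC): [IRQ0] PC=1: INC 2 -> ACC=2
Event 7 (EXEC): [IRQ0] PC=2: IRET -> resume IRQ1 at PC=1 (depth now 1)
Event 8 (EXEC): [IRQ1] PC=1: DEC 4 -> ACC=-2
Event 9 (INT 0): INT 0 arrives: push (IRQ1, PC=2), enter IRQ0 at PC=0 (depth now 2)
Event 10 (EXEC): [IRQ0] PC=0: INC 1 -> ACC=-1
Event 11 (EXEC): [IRQ0] PC=1: INC 2 -> ACC=1
Event 12 (EXEC): [IRQ0] PC=2: IRET -> resume IRQ1 at PC=2 (depth now 1)
Event 13 (EXEC): [IRQ1] PC=2: INC 1 -> ACC=2
Event 14 (EXEC): [IRQ1] PC=3: IRET -> resume MAIN at PC=1 (depth now 0)
Event 15 (EXEC): [MAIN] PC=1: NOP
Event 16 (EXEC): [MAIN] PC=2: DEC 2 -> ACC=0
Event 17 (INT 2): INT 2 arrives: push (MAIN, PC=3), enter IRQ2 at PC=0 (depth now 1)
Event 18 (INT 0): INT 0 arrives: push (IRQ2, PC=0), enter IRQ0 at PC=0 (depth now 2)
Event 19 (EXEC): [IRQ0] PC=0: INC 1 -> ACC=1
Event 20 (EXEC): [IRQ0] PC=1: INC 2 -> ACC=3
Event 21 (EXEC): [IRQ0] PC=2: IRET -> resume IRQ2 at PC=0 (depth now 1)
Event 22 (EXEC): [IRQ2] PC=0: INC 3 -> ACC=6
Event 23 (EXEC): [IRQ2] PC=1: INC 1 -> ACC=7
Event 24 (EXEC): [IRQ2] PC=2: IRET -> resume MAIN at PC=3 (depth now 0)
Event 25 (EXEC): [MAIN] PC=3: DEC 4 -> ACC=3
Event 26 (EXEC): [MAIN] PC=4: NOP
Event 27 (EXEC): [MAIN] PC=5: NOP
Event 28 (EXEC): [MAIN] PC=6: HALT

Answer: 3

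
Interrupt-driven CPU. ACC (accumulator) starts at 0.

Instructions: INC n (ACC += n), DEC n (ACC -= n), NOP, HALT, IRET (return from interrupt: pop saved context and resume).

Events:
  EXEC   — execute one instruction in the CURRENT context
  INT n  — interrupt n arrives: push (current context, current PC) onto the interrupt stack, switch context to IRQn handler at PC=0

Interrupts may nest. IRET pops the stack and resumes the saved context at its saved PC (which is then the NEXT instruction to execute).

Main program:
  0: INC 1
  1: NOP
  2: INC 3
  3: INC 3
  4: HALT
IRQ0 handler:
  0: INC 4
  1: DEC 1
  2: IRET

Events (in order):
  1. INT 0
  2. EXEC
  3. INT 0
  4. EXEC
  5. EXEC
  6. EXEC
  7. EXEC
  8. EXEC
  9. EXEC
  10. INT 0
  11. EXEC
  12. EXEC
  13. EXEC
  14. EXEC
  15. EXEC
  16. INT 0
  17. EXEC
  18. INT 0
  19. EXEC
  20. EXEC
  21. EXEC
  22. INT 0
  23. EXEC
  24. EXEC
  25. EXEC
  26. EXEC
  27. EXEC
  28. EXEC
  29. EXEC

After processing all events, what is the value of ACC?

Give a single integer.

Event 1 (INT 0): INT 0 arrives: push (MAIN, PC=0), enter IRQ0 at PC=0 (depth now 1)
Event 2 (EXEC): [IRQ0] PC=0: INC 4 -> ACC=4
Event 3 (INT 0): INT 0 arrives: push (IRQ0, PC=1), enter IRQ0 at PC=0 (depth now 2)
Event 4 (EXEC): [IRQ0] PC=0: INC 4 -> ACC=8
Event 5 (EXEC): [IRQ0] PC=1: DEC 1 -> ACC=7
Event 6 (EXEC): [IRQ0] PC=2: IRET -> resume IRQ0 at PC=1 (depth now 1)
Event 7 (EXEC): [IRQ0] PC=1: DEC 1 -> ACC=6
Event 8 (EXEC): [IRQ0] PC=2: IRET -> resume MAIN at PC=0 (depth now 0)
Event 9 (EXEC): [MAIN] PC=0: INC 1 -> ACC=7
Event 10 (INT 0): INT 0 arrives: push (MAIN, PC=1), enter IRQ0 at PC=0 (depth now 1)
Event 11 (EXEC): [IRQ0] PC=0: INC 4 -> ACC=11
Event 12 (EXEC): [IRQ0] PC=1: DEC 1 -> ACC=10
Event 13 (EXEC): [IRQ0] PC=2: IRET -> resume MAIN at PC=1 (depth now 0)
Event 14 (EXEC): [MAIN] PC=1: NOP
Event 15 (EXEC): [MAIN] PC=2: INC 3 -> ACC=13
Event 16 (INT 0): INT 0 arrives: push (MAIN, PC=3), enter IRQ0 at PC=0 (depth now 1)
Event 17 (EXEC): [IRQ0] PC=0: INC 4 -> ACC=17
Event 18 (INT 0): INT 0 arrives: push (IRQ0, PC=1), enter IRQ0 at PC=0 (depth now 2)
Event 19 (EXEC): [IRQ0] PC=0: INC 4 -> ACC=21
Event 20 (EXEC): [IRQ0] PC=1: DEC 1 -> ACC=20
Event 21 (EXEC): [IRQ0] PC=2: IRET -> resume IRQ0 at PC=1 (depth now 1)
Event 22 (INT 0): INT 0 arrives: push (IRQ0, PC=1), enter IRQ0 at PC=0 (depth now 2)
Event 23 (EXEC): [IRQ0] PC=0: INC 4 -> ACC=24
Event 24 (EXEC): [IRQ0] PC=1: DEC 1 -> ACC=23
Event 25 (EXEC): [IRQ0] PC=2: IRET -> resume IRQ0 at PC=1 (depth now 1)
Event 26 (EXEC): [IRQ0] PC=1: DEC 1 -> ACC=22
Event 27 (EXEC): [IRQ0] PC=2: IRET -> resume MAIN at PC=3 (depth now 0)
Event 28 (EXEC): [MAIN] PC=3: INC 3 -> ACC=25
Event 29 (EXEC): [MAIN] PC=4: HALT

Answer: 25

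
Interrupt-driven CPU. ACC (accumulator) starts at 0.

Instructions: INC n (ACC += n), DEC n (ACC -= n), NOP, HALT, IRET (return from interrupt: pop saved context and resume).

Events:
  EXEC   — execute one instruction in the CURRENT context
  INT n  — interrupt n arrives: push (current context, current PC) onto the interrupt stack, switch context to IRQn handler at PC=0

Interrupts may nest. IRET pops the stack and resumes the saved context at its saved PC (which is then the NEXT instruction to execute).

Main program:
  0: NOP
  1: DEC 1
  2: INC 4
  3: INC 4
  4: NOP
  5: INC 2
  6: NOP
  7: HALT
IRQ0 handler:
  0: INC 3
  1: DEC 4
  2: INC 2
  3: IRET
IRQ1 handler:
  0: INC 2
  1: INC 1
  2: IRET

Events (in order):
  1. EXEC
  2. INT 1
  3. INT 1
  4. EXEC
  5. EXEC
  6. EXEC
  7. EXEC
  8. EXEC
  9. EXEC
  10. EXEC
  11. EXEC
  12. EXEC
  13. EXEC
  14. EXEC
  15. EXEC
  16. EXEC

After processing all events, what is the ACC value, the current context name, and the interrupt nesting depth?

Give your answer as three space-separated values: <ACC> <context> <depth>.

Event 1 (EXEC): [MAIN] PC=0: NOP
Event 2 (INT 1): INT 1 arrives: push (MAIN, PC=1), enter IRQ1 at PC=0 (depth now 1)
Event 3 (INT 1): INT 1 arrives: push (IRQ1, PC=0), enter IRQ1 at PC=0 (depth now 2)
Event 4 (EXEC): [IRQ1] PC=0: INC 2 -> ACC=2
Event 5 (EXEC): [IRQ1] PC=1: INC 1 -> ACC=3
Event 6 (EXEC): [IRQ1] PC=2: IRET -> resume IRQ1 at PC=0 (depth now 1)
Event 7 (EXEC): [IRQ1] PC=0: INC 2 -> ACC=5
Event 8 (EXEC): [IRQ1] PC=1: INC 1 -> ACC=6
Event 9 (EXEC): [IRQ1] PC=2: IRET -> resume MAIN at PC=1 (depth now 0)
Event 10 (EXEC): [MAIN] PC=1: DEC 1 -> ACC=5
Event 11 (EXEC): [MAIN] PC=2: INC 4 -> ACC=9
Event 12 (EXEC): [MAIN] PC=3: INC 4 -> ACC=13
Event 13 (EXEC): [MAIN] PC=4: NOP
Event 14 (EXEC): [MAIN] PC=5: INC 2 -> ACC=15
Event 15 (EXEC): [MAIN] PC=6: NOP
Event 16 (EXEC): [MAIN] PC=7: HALT

Answer: 15 MAIN 0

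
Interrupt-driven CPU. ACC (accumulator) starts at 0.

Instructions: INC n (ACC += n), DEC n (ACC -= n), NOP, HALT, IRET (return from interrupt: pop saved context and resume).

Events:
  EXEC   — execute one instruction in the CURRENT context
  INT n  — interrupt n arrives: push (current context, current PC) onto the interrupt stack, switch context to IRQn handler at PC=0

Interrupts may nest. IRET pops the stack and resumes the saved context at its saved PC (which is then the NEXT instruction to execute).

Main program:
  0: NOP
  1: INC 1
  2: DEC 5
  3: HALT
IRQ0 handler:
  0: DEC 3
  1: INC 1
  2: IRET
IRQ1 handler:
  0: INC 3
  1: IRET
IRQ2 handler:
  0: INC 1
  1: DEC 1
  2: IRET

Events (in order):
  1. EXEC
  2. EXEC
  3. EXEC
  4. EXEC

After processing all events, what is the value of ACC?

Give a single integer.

Answer: -4

Derivation:
Event 1 (EXEC): [MAIN] PC=0: NOP
Event 2 (EXEC): [MAIN] PC=1: INC 1 -> ACC=1
Event 3 (EXEC): [MAIN] PC=2: DEC 5 -> ACC=-4
Event 4 (EXEC): [MAIN] PC=3: HALT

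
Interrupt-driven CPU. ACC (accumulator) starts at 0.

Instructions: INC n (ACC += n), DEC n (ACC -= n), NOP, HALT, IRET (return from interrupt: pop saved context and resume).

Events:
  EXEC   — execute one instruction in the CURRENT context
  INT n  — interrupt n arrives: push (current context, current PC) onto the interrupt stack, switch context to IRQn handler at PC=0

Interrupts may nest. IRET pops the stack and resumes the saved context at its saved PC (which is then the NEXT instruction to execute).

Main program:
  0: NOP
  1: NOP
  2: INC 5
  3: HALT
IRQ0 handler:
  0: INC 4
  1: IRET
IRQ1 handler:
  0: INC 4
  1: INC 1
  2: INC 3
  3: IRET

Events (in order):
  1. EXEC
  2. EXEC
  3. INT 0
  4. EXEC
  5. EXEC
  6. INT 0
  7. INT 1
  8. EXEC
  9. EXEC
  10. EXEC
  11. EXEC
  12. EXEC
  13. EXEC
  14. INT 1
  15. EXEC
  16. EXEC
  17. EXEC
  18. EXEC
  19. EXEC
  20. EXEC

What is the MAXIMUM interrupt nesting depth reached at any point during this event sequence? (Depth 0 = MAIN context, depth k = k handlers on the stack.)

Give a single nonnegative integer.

Answer: 2

Derivation:
Event 1 (EXEC): [MAIN] PC=0: NOP [depth=0]
Event 2 (EXEC): [MAIN] PC=1: NOP [depth=0]
Event 3 (INT 0): INT 0 arrives: push (MAIN, PC=2), enter IRQ0 at PC=0 (depth now 1) [depth=1]
Event 4 (EXEC): [IRQ0] PC=0: INC 4 -> ACC=4 [depth=1]
Event 5 (EXEC): [IRQ0] PC=1: IRET -> resume MAIN at PC=2 (depth now 0) [depth=0]
Event 6 (INT 0): INT 0 arrives: push (MAIN, PC=2), enter IRQ0 at PC=0 (depth now 1) [depth=1]
Event 7 (INT 1): INT 1 arrives: push (IRQ0, PC=0), enter IRQ1 at PC=0 (depth now 2) [depth=2]
Event 8 (EXEC): [IRQ1] PC=0: INC 4 -> ACC=8 [depth=2]
Event 9 (EXEC): [IRQ1] PC=1: INC 1 -> ACC=9 [depth=2]
Event 10 (EXEC): [IRQ1] PC=2: INC 3 -> ACC=12 [depth=2]
Event 11 (EXEC): [IRQ1] PC=3: IRET -> resume IRQ0 at PC=0 (depth now 1) [depth=1]
Event 12 (EXEC): [IRQ0] PC=0: INC 4 -> ACC=16 [depth=1]
Event 13 (EXEC): [IRQ0] PC=1: IRET -> resume MAIN at PC=2 (depth now 0) [depth=0]
Event 14 (INT 1): INT 1 arrives: push (MAIN, PC=2), enter IRQ1 at PC=0 (depth now 1) [depth=1]
Event 15 (EXEC): [IRQ1] PC=0: INC 4 -> ACC=20 [depth=1]
Event 16 (EXEC): [IRQ1] PC=1: INC 1 -> ACC=21 [depth=1]
Event 17 (EXEC): [IRQ1] PC=2: INC 3 -> ACC=24 [depth=1]
Event 18 (EXEC): [IRQ1] PC=3: IRET -> resume MAIN at PC=2 (depth now 0) [depth=0]
Event 19 (EXEC): [MAIN] PC=2: INC 5 -> ACC=29 [depth=0]
Event 20 (EXEC): [MAIN] PC=3: HALT [depth=0]
Max depth observed: 2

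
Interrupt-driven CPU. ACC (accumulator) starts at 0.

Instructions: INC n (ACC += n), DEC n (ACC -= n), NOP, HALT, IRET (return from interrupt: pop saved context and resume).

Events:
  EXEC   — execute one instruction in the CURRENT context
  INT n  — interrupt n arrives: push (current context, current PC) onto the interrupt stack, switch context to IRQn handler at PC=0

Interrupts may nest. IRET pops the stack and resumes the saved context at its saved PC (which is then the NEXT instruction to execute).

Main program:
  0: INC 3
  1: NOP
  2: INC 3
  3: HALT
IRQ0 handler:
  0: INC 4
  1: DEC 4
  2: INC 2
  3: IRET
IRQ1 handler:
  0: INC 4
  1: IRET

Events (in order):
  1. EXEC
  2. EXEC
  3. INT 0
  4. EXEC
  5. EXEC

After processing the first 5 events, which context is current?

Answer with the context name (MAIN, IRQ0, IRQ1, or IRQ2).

Answer: IRQ0

Derivation:
Event 1 (EXEC): [MAIN] PC=0: INC 3 -> ACC=3
Event 2 (EXEC): [MAIN] PC=1: NOP
Event 3 (INT 0): INT 0 arrives: push (MAIN, PC=2), enter IRQ0 at PC=0 (depth now 1)
Event 4 (EXEC): [IRQ0] PC=0: INC 4 -> ACC=7
Event 5 (EXEC): [IRQ0] PC=1: DEC 4 -> ACC=3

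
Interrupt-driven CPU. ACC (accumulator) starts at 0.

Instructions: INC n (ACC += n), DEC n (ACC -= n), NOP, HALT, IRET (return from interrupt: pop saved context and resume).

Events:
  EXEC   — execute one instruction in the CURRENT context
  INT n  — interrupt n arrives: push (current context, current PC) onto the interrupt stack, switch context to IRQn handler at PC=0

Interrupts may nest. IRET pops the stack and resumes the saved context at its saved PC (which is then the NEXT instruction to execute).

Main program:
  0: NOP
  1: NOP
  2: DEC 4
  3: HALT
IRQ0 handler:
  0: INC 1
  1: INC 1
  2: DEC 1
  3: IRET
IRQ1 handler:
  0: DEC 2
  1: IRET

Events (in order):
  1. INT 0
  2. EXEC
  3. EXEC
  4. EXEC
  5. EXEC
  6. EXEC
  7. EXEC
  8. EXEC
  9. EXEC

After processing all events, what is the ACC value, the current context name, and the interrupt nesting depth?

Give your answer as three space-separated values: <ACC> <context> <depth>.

Event 1 (INT 0): INT 0 arrives: push (MAIN, PC=0), enter IRQ0 at PC=0 (depth now 1)
Event 2 (EXEC): [IRQ0] PC=0: INC 1 -> ACC=1
Event 3 (EXEC): [IRQ0] PC=1: INC 1 -> ACC=2
Event 4 (EXEC): [IRQ0] PC=2: DEC 1 -> ACC=1
Event 5 (EXEC): [IRQ0] PC=3: IRET -> resume MAIN at PC=0 (depth now 0)
Event 6 (EXEC): [MAIN] PC=0: NOP
Event 7 (EXEC): [MAIN] PC=1: NOP
Event 8 (EXEC): [MAIN] PC=2: DEC 4 -> ACC=-3
Event 9 (EXEC): [MAIN] PC=3: HALT

Answer: -3 MAIN 0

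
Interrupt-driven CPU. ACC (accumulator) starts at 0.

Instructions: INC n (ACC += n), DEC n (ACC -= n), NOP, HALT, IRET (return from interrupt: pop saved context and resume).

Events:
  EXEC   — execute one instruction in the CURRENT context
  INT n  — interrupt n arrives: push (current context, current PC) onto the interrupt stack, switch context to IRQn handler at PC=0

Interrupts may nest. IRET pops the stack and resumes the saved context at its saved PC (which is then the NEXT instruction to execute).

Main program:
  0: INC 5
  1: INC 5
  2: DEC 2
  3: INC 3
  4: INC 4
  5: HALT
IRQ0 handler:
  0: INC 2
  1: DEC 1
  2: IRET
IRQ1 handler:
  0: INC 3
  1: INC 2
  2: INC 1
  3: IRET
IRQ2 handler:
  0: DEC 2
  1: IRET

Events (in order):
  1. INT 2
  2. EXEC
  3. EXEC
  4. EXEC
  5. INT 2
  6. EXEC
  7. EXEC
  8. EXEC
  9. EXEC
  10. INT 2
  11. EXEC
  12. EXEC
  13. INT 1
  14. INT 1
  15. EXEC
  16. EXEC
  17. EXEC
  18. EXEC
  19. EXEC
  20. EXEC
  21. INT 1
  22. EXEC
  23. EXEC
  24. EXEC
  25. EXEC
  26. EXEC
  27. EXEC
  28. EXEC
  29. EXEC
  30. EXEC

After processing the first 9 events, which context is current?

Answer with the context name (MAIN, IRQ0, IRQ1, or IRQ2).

Answer: MAIN

Derivation:
Event 1 (INT 2): INT 2 arrives: push (MAIN, PC=0), enter IRQ2 at PC=0 (depth now 1)
Event 2 (EXEC): [IRQ2] PC=0: DEC 2 -> ACC=-2
Event 3 (EXEC): [IRQ2] PC=1: IRET -> resume MAIN at PC=0 (depth now 0)
Event 4 (EXEC): [MAIN] PC=0: INC 5 -> ACC=3
Event 5 (INT 2): INT 2 arrives: push (MAIN, PC=1), enter IRQ2 at PC=0 (depth now 1)
Event 6 (EXEC): [IRQ2] PC=0: DEC 2 -> ACC=1
Event 7 (EXEC): [IRQ2] PC=1: IRET -> resume MAIN at PC=1 (depth now 0)
Event 8 (EXEC): [MAIN] PC=1: INC 5 -> ACC=6
Event 9 (EXEC): [MAIN] PC=2: DEC 2 -> ACC=4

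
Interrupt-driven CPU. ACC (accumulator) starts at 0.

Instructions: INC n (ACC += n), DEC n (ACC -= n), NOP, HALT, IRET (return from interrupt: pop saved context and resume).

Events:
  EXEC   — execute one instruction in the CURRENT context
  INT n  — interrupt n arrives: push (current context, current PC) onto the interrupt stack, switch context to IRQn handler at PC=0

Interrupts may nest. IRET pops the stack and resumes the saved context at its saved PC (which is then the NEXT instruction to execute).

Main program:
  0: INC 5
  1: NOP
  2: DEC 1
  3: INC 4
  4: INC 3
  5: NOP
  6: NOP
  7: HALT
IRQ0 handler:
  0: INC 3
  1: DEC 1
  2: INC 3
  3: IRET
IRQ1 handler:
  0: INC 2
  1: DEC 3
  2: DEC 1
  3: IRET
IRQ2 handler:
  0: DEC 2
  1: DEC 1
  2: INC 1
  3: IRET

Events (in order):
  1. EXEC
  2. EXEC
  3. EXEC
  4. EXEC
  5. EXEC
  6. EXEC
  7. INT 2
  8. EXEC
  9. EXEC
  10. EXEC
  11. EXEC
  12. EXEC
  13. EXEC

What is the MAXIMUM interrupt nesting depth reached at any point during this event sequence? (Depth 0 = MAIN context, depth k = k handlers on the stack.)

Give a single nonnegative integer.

Event 1 (EXEC): [MAIN] PC=0: INC 5 -> ACC=5 [depth=0]
Event 2 (EXEC): [MAIN] PC=1: NOP [depth=0]
Event 3 (EXEC): [MAIN] PC=2: DEC 1 -> ACC=4 [depth=0]
Event 4 (EXEC): [MAIN] PC=3: INC 4 -> ACC=8 [depth=0]
Event 5 (EXEC): [MAIN] PC=4: INC 3 -> ACC=11 [depth=0]
Event 6 (EXEC): [MAIN] PC=5: NOP [depth=0]
Event 7 (INT 2): INT 2 arrives: push (MAIN, PC=6), enter IRQ2 at PC=0 (depth now 1) [depth=1]
Event 8 (EXEC): [IRQ2] PC=0: DEC 2 -> ACC=9 [depth=1]
Event 9 (EXEC): [IRQ2] PC=1: DEC 1 -> ACC=8 [depth=1]
Event 10 (EXEC): [IRQ2] PC=2: INC 1 -> ACC=9 [depth=1]
Event 11 (EXEC): [IRQ2] PC=3: IRET -> resume MAIN at PC=6 (depth now 0) [depth=0]
Event 12 (EXEC): [MAIN] PC=6: NOP [depth=0]
Event 13 (EXEC): [MAIN] PC=7: HALT [depth=0]
Max depth observed: 1

Answer: 1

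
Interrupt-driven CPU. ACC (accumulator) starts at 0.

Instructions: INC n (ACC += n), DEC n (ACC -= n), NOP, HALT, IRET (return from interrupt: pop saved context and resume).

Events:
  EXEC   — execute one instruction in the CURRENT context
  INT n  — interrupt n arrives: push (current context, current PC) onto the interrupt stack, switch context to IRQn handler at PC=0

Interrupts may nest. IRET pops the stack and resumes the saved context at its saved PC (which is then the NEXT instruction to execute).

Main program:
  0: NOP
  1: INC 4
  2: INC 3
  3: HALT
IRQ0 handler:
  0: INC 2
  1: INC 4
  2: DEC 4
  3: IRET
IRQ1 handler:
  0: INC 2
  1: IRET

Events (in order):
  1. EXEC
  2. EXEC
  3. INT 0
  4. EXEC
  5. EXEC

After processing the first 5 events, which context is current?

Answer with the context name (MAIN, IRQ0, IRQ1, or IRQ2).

Event 1 (EXEC): [MAIN] PC=0: NOP
Event 2 (EXEC): [MAIN] PC=1: INC 4 -> ACC=4
Event 3 (INT 0): INT 0 arrives: push (MAIN, PC=2), enter IRQ0 at PC=0 (depth now 1)
Event 4 (EXEC): [IRQ0] PC=0: INC 2 -> ACC=6
Event 5 (EXEC): [IRQ0] PC=1: INC 4 -> ACC=10

Answer: IRQ0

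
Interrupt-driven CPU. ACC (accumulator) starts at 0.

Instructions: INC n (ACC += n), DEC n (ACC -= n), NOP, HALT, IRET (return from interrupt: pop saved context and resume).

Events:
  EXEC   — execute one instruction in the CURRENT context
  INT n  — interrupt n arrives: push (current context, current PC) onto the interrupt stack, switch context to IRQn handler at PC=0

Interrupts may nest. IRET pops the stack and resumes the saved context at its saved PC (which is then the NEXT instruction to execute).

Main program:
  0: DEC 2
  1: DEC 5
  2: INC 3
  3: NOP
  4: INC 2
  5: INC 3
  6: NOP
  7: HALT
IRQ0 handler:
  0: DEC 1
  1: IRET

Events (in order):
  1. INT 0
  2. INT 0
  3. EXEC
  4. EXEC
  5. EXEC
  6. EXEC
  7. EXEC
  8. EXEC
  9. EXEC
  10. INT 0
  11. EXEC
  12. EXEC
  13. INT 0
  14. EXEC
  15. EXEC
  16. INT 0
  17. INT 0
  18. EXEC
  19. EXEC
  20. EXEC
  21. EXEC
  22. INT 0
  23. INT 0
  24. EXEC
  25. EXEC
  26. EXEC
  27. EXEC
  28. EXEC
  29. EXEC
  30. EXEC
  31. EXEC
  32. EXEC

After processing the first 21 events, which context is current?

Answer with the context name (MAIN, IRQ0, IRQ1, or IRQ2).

Answer: MAIN

Derivation:
Event 1 (INT 0): INT 0 arrives: push (MAIN, PC=0), enter IRQ0 at PC=0 (depth now 1)
Event 2 (INT 0): INT 0 arrives: push (IRQ0, PC=0), enter IRQ0 at PC=0 (depth now 2)
Event 3 (EXEC): [IRQ0] PC=0: DEC 1 -> ACC=-1
Event 4 (EXEC): [IRQ0] PC=1: IRET -> resume IRQ0 at PC=0 (depth now 1)
Event 5 (EXEC): [IRQ0] PC=0: DEC 1 -> ACC=-2
Event 6 (EXEC): [IRQ0] PC=1: IRET -> resume MAIN at PC=0 (depth now 0)
Event 7 (EXEC): [MAIN] PC=0: DEC 2 -> ACC=-4
Event 8 (EXEC): [MAIN] PC=1: DEC 5 -> ACC=-9
Event 9 (EXEC): [MAIN] PC=2: INC 3 -> ACC=-6
Event 10 (INT 0): INT 0 arrives: push (MAIN, PC=3), enter IRQ0 at PC=0 (depth now 1)
Event 11 (EXEC): [IRQ0] PC=0: DEC 1 -> ACC=-7
Event 12 (EXEC): [IRQ0] PC=1: IRET -> resume MAIN at PC=3 (depth now 0)
Event 13 (INT 0): INT 0 arrives: push (MAIN, PC=3), enter IRQ0 at PC=0 (depth now 1)
Event 14 (EXEC): [IRQ0] PC=0: DEC 1 -> ACC=-8
Event 15 (EXEC): [IRQ0] PC=1: IRET -> resume MAIN at PC=3 (depth now 0)
Event 16 (INT 0): INT 0 arrives: push (MAIN, PC=3), enter IRQ0 at PC=0 (depth now 1)
Event 17 (INT 0): INT 0 arrives: push (IRQ0, PC=0), enter IRQ0 at PC=0 (depth now 2)
Event 18 (EXEC): [IRQ0] PC=0: DEC 1 -> ACC=-9
Event 19 (EXEC): [IRQ0] PC=1: IRET -> resume IRQ0 at PC=0 (depth now 1)
Event 20 (EXEC): [IRQ0] PC=0: DEC 1 -> ACC=-10
Event 21 (EXEC): [IRQ0] PC=1: IRET -> resume MAIN at PC=3 (depth now 0)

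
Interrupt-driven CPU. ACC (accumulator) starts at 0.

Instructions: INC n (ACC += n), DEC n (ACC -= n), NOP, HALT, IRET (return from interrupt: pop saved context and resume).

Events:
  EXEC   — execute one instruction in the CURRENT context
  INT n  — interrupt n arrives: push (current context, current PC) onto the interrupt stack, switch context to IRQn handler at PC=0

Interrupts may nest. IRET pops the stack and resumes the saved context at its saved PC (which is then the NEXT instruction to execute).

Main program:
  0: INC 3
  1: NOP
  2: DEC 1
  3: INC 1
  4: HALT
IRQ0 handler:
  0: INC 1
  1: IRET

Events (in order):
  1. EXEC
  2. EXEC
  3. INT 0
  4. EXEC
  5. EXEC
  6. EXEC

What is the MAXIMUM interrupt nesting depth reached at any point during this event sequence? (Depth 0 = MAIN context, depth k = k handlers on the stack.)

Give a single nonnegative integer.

Event 1 (EXEC): [MAIN] PC=0: INC 3 -> ACC=3 [depth=0]
Event 2 (EXEC): [MAIN] PC=1: NOP [depth=0]
Event 3 (INT 0): INT 0 arrives: push (MAIN, PC=2), enter IRQ0 at PC=0 (depth now 1) [depth=1]
Event 4 (EXEC): [IRQ0] PC=0: INC 1 -> ACC=4 [depth=1]
Event 5 (EXEC): [IRQ0] PC=1: IRET -> resume MAIN at PC=2 (depth now 0) [depth=0]
Event 6 (EXEC): [MAIN] PC=2: DEC 1 -> ACC=3 [depth=0]
Max depth observed: 1

Answer: 1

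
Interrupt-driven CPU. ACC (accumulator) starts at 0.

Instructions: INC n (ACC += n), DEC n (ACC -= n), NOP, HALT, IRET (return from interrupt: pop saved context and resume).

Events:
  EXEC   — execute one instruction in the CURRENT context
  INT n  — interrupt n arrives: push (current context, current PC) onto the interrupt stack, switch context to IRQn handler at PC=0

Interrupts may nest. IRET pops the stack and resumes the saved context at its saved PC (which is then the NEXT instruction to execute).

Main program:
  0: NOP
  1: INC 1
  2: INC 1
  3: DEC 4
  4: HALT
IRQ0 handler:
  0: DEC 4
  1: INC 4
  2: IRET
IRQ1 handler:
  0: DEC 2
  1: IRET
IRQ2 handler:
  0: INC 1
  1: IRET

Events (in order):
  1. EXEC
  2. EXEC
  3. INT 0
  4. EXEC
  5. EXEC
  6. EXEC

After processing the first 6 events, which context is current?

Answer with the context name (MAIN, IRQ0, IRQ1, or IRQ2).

Answer: MAIN

Derivation:
Event 1 (EXEC): [MAIN] PC=0: NOP
Event 2 (EXEC): [MAIN] PC=1: INC 1 -> ACC=1
Event 3 (INT 0): INT 0 arrives: push (MAIN, PC=2), enter IRQ0 at PC=0 (depth now 1)
Event 4 (EXEC): [IRQ0] PC=0: DEC 4 -> ACC=-3
Event 5 (EXEC): [IRQ0] PC=1: INC 4 -> ACC=1
Event 6 (EXEC): [IRQ0] PC=2: IRET -> resume MAIN at PC=2 (depth now 0)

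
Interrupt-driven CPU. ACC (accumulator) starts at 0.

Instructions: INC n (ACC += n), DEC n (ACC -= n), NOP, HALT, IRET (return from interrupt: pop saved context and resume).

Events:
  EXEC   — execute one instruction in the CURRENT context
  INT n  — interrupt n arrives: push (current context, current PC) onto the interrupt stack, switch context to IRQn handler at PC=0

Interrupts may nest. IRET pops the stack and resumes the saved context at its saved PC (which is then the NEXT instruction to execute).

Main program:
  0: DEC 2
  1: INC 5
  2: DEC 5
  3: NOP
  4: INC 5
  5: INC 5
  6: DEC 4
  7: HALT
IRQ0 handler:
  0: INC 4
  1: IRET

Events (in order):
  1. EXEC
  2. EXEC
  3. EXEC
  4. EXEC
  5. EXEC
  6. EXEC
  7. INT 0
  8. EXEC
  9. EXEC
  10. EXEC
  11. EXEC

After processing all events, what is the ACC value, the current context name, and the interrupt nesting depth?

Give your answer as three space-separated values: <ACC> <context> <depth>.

Answer: 8 MAIN 0

Derivation:
Event 1 (EXEC): [MAIN] PC=0: DEC 2 -> ACC=-2
Event 2 (EXEC): [MAIN] PC=1: INC 5 -> ACC=3
Event 3 (EXEC): [MAIN] PC=2: DEC 5 -> ACC=-2
Event 4 (EXEC): [MAIN] PC=3: NOP
Event 5 (EXEC): [MAIN] PC=4: INC 5 -> ACC=3
Event 6 (EXEC): [MAIN] PC=5: INC 5 -> ACC=8
Event 7 (INT 0): INT 0 arrives: push (MAIN, PC=6), enter IRQ0 at PC=0 (depth now 1)
Event 8 (EXEC): [IRQ0] PC=0: INC 4 -> ACC=12
Event 9 (EXEC): [IRQ0] PC=1: IRET -> resume MAIN at PC=6 (depth now 0)
Event 10 (EXEC): [MAIN] PC=6: DEC 4 -> ACC=8
Event 11 (EXEC): [MAIN] PC=7: HALT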